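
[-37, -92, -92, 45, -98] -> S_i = Random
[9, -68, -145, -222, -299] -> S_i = 9 + -77*i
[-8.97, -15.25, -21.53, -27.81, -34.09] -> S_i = -8.97 + -6.28*i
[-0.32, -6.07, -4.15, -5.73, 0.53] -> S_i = Random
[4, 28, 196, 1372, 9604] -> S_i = 4*7^i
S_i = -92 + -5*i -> [-92, -97, -102, -107, -112]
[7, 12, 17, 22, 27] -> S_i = 7 + 5*i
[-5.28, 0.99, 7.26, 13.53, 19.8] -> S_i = -5.28 + 6.27*i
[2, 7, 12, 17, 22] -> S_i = 2 + 5*i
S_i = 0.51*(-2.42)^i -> [0.51, -1.23, 2.99, -7.23, 17.49]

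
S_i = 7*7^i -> [7, 49, 343, 2401, 16807]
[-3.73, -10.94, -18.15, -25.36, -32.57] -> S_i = -3.73 + -7.21*i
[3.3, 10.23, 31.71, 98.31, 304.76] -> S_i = 3.30*3.10^i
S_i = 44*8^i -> [44, 352, 2816, 22528, 180224]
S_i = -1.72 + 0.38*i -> [-1.72, -1.34, -0.96, -0.58, -0.2]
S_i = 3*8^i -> [3, 24, 192, 1536, 12288]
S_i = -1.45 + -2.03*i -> [-1.45, -3.48, -5.51, -7.54, -9.57]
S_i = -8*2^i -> [-8, -16, -32, -64, -128]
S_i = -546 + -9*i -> [-546, -555, -564, -573, -582]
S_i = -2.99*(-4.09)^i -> [-2.99, 12.23, -50.02, 204.57, -836.69]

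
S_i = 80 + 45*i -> [80, 125, 170, 215, 260]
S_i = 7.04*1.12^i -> [7.04, 7.88, 8.83, 9.89, 11.08]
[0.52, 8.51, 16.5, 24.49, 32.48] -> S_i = 0.52 + 7.99*i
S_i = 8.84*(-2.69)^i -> [8.84, -23.78, 63.97, -172.07, 462.87]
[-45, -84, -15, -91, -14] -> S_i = Random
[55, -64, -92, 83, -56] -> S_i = Random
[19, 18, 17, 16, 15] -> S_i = 19 + -1*i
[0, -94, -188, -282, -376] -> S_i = 0 + -94*i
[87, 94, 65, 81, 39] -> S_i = Random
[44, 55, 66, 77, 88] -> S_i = 44 + 11*i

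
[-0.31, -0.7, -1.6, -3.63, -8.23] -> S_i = -0.31*2.27^i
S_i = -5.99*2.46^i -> [-5.99, -14.74, -36.25, -89.17, -219.36]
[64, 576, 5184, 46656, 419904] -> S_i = 64*9^i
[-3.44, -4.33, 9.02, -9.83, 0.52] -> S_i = Random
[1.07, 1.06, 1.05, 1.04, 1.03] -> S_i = 1.07*0.99^i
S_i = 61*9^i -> [61, 549, 4941, 44469, 400221]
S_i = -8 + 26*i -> [-8, 18, 44, 70, 96]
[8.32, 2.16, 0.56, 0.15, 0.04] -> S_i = 8.32*0.26^i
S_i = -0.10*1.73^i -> [-0.1, -0.17, -0.3, -0.52, -0.9]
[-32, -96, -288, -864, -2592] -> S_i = -32*3^i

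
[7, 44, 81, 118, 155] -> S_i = 7 + 37*i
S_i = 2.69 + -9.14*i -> [2.69, -6.45, -15.59, -24.73, -33.87]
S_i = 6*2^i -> [6, 12, 24, 48, 96]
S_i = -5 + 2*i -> [-5, -3, -1, 1, 3]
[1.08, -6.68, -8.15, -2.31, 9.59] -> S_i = Random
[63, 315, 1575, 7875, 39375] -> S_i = 63*5^i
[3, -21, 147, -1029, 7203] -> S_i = 3*-7^i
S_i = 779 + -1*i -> [779, 778, 777, 776, 775]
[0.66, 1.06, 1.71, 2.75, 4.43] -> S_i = 0.66*1.61^i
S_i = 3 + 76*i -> [3, 79, 155, 231, 307]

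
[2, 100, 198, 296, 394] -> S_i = 2 + 98*i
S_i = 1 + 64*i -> [1, 65, 129, 193, 257]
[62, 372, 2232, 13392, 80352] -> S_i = 62*6^i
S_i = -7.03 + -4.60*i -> [-7.03, -11.63, -16.23, -20.83, -25.43]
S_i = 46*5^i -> [46, 230, 1150, 5750, 28750]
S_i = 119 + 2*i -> [119, 121, 123, 125, 127]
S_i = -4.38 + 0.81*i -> [-4.38, -3.57, -2.76, -1.95, -1.14]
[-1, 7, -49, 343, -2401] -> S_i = -1*-7^i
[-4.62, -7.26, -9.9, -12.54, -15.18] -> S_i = -4.62 + -2.64*i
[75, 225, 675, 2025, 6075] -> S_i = 75*3^i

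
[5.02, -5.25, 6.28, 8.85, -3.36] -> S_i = Random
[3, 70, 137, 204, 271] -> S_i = 3 + 67*i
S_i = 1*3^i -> [1, 3, 9, 27, 81]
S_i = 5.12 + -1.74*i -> [5.12, 3.38, 1.64, -0.1, -1.84]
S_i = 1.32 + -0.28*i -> [1.32, 1.04, 0.76, 0.48, 0.2]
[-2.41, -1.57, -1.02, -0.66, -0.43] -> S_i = -2.41*0.65^i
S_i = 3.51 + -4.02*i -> [3.51, -0.51, -4.53, -8.55, -12.57]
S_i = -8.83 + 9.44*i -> [-8.83, 0.61, 10.05, 19.49, 28.93]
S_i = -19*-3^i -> [-19, 57, -171, 513, -1539]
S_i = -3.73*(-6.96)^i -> [-3.73, 25.96, -180.69, 1257.58, -8752.78]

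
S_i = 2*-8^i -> [2, -16, 128, -1024, 8192]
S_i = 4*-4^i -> [4, -16, 64, -256, 1024]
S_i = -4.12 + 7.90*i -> [-4.12, 3.78, 11.68, 19.58, 27.48]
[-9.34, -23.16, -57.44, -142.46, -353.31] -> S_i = -9.34*2.48^i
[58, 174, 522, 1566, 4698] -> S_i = 58*3^i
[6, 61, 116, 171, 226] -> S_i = 6 + 55*i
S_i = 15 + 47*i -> [15, 62, 109, 156, 203]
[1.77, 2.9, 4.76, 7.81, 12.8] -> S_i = 1.77*1.64^i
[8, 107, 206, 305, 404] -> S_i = 8 + 99*i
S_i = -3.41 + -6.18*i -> [-3.41, -9.59, -15.77, -21.95, -28.13]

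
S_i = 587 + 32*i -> [587, 619, 651, 683, 715]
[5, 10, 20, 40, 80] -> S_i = 5*2^i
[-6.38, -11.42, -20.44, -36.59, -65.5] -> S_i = -6.38*1.79^i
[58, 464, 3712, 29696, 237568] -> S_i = 58*8^i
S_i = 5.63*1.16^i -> [5.63, 6.53, 7.58, 8.79, 10.19]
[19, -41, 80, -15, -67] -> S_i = Random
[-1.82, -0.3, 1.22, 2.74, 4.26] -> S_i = -1.82 + 1.52*i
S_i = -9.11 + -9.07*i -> [-9.11, -18.18, -27.25, -36.32, -45.39]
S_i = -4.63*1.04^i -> [-4.63, -4.82, -5.01, -5.21, -5.42]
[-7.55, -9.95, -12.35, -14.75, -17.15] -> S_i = -7.55 + -2.40*i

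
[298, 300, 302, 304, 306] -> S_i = 298 + 2*i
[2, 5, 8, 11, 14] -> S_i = 2 + 3*i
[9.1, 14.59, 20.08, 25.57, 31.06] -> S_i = 9.10 + 5.49*i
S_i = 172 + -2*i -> [172, 170, 168, 166, 164]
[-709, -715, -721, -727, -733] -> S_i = -709 + -6*i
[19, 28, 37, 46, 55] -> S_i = 19 + 9*i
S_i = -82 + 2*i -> [-82, -80, -78, -76, -74]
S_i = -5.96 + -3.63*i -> [-5.96, -9.59, -13.22, -16.85, -20.48]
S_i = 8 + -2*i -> [8, 6, 4, 2, 0]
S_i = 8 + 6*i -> [8, 14, 20, 26, 32]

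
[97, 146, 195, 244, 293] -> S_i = 97 + 49*i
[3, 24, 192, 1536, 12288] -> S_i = 3*8^i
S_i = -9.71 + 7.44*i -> [-9.71, -2.27, 5.17, 12.61, 20.05]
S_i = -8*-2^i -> [-8, 16, -32, 64, -128]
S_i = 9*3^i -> [9, 27, 81, 243, 729]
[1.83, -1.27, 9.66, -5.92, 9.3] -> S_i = Random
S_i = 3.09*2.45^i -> [3.09, 7.57, 18.55, 45.44, 111.33]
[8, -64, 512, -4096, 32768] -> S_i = 8*-8^i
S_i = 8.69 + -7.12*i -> [8.69, 1.57, -5.55, -12.67, -19.79]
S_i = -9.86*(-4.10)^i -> [-9.86, 40.43, -165.75, 679.56, -2786.2]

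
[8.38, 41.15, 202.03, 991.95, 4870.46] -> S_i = 8.38*4.91^i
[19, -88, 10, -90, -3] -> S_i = Random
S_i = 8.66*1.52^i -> [8.66, 13.16, 20.01, 30.41, 46.23]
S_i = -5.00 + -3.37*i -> [-5.0, -8.37, -11.74, -15.11, -18.48]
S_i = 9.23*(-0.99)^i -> [9.23, -9.14, 9.05, -8.96, 8.87]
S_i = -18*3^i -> [-18, -54, -162, -486, -1458]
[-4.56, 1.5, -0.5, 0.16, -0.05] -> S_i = -4.56*(-0.33)^i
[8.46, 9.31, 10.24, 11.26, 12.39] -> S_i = 8.46*1.10^i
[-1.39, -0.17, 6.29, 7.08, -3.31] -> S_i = Random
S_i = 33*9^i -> [33, 297, 2673, 24057, 216513]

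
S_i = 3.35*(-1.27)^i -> [3.35, -4.25, 5.4, -6.86, 8.71]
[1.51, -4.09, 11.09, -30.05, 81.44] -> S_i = 1.51*(-2.71)^i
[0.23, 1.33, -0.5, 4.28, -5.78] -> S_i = Random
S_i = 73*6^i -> [73, 438, 2628, 15768, 94608]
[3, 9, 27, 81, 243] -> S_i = 3*3^i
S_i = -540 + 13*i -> [-540, -527, -514, -501, -488]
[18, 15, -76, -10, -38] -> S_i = Random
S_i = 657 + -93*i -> [657, 564, 471, 378, 285]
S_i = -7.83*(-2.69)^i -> [-7.83, 21.06, -56.66, 152.41, -409.99]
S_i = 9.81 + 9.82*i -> [9.81, 19.63, 29.45, 39.27, 49.09]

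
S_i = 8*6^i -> [8, 48, 288, 1728, 10368]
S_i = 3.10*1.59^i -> [3.1, 4.93, 7.84, 12.46, 19.81]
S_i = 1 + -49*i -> [1, -48, -97, -146, -195]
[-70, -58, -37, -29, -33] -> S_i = Random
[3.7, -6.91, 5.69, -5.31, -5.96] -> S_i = Random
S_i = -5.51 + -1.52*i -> [-5.51, -7.03, -8.55, -10.07, -11.59]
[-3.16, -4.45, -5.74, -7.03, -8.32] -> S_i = -3.16 + -1.29*i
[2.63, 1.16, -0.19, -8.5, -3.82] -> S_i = Random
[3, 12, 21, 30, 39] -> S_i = 3 + 9*i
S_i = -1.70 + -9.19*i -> [-1.7, -10.89, -20.08, -29.27, -38.46]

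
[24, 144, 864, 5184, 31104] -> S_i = 24*6^i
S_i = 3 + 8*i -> [3, 11, 19, 27, 35]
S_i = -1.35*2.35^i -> [-1.35, -3.17, -7.46, -17.52, -41.17]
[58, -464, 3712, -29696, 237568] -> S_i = 58*-8^i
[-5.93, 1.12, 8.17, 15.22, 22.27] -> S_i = -5.93 + 7.05*i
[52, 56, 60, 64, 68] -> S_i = 52 + 4*i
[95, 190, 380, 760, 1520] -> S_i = 95*2^i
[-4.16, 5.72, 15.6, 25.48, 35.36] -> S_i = -4.16 + 9.88*i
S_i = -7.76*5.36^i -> [-7.76, -41.59, -222.94, -1194.97, -6405.03]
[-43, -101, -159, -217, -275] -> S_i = -43 + -58*i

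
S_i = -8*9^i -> [-8, -72, -648, -5832, -52488]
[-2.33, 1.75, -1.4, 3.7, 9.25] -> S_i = Random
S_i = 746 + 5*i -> [746, 751, 756, 761, 766]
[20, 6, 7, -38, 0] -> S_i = Random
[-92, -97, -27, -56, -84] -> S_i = Random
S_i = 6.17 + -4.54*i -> [6.17, 1.63, -2.91, -7.45, -11.99]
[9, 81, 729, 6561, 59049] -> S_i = 9*9^i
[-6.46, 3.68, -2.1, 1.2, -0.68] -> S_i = -6.46*(-0.57)^i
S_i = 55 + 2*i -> [55, 57, 59, 61, 63]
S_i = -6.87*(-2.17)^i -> [-6.87, 14.91, -32.35, 70.2, -152.33]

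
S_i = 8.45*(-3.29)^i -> [8.45, -27.8, 91.46, -300.92, 990.01]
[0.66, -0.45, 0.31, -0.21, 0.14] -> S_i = 0.66*(-0.68)^i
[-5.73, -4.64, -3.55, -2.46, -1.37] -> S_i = -5.73 + 1.09*i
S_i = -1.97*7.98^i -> [-1.97, -15.72, -125.45, -1001.09, -7988.73]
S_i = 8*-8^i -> [8, -64, 512, -4096, 32768]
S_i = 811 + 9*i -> [811, 820, 829, 838, 847]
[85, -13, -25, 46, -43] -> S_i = Random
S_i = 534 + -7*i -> [534, 527, 520, 513, 506]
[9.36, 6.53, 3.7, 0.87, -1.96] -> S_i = 9.36 + -2.83*i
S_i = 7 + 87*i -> [7, 94, 181, 268, 355]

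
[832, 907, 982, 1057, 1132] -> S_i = 832 + 75*i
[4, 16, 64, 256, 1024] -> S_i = 4*4^i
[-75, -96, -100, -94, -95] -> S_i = Random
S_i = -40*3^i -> [-40, -120, -360, -1080, -3240]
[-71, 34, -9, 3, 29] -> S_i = Random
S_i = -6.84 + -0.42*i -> [-6.84, -7.26, -7.68, -8.1, -8.52]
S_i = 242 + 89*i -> [242, 331, 420, 509, 598]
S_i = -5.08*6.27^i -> [-5.08, -31.85, -199.71, -1252.18, -7851.16]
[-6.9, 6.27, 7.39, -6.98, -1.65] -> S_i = Random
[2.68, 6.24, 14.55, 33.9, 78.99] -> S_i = 2.68*2.33^i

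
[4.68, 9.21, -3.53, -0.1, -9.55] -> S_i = Random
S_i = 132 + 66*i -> [132, 198, 264, 330, 396]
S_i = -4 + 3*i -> [-4, -1, 2, 5, 8]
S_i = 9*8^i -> [9, 72, 576, 4608, 36864]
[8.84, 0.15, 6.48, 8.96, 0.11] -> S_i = Random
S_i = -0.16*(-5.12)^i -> [-0.16, 0.82, -4.19, 21.47, -109.95]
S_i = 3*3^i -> [3, 9, 27, 81, 243]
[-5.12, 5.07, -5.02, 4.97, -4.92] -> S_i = -5.12*(-0.99)^i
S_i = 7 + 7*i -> [7, 14, 21, 28, 35]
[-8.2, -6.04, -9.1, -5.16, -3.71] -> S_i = Random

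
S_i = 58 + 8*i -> [58, 66, 74, 82, 90]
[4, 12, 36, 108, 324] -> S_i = 4*3^i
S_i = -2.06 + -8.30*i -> [-2.06, -10.36, -18.66, -26.96, -35.26]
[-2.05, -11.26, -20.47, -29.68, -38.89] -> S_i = -2.05 + -9.21*i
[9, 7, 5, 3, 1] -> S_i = 9 + -2*i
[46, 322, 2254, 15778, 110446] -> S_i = 46*7^i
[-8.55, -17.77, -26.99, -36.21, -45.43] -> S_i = -8.55 + -9.22*i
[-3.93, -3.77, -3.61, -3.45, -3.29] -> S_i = -3.93 + 0.16*i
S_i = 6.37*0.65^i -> [6.37, 4.14, 2.69, 1.75, 1.14]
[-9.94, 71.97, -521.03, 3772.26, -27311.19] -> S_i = -9.94*(-7.24)^i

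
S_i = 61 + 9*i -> [61, 70, 79, 88, 97]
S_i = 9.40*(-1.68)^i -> [9.4, -15.79, 26.53, -44.57, 74.88]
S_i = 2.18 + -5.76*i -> [2.18, -3.58, -9.34, -15.1, -20.86]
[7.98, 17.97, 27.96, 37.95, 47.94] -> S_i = 7.98 + 9.99*i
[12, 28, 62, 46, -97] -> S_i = Random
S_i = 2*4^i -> [2, 8, 32, 128, 512]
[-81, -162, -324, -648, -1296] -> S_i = -81*2^i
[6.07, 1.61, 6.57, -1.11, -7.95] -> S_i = Random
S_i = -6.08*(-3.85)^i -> [-6.08, 23.41, -90.12, 346.97, -1335.82]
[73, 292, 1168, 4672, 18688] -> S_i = 73*4^i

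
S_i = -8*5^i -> [-8, -40, -200, -1000, -5000]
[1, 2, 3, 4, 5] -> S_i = 1 + 1*i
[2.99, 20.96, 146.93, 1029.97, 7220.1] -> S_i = 2.99*7.01^i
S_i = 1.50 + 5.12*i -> [1.5, 6.62, 11.74, 16.86, 21.98]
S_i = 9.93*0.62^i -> [9.93, 6.16, 3.82, 2.37, 1.47]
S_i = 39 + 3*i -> [39, 42, 45, 48, 51]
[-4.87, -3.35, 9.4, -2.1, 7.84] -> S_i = Random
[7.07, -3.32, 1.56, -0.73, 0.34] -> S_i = 7.07*(-0.47)^i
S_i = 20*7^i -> [20, 140, 980, 6860, 48020]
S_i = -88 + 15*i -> [-88, -73, -58, -43, -28]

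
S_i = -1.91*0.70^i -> [-1.91, -1.34, -0.94, -0.66, -0.46]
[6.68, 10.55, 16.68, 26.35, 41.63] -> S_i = 6.68*1.58^i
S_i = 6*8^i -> [6, 48, 384, 3072, 24576]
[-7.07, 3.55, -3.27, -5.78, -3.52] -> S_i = Random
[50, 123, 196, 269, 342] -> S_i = 50 + 73*i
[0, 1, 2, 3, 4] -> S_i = 0 + 1*i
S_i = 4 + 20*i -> [4, 24, 44, 64, 84]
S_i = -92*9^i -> [-92, -828, -7452, -67068, -603612]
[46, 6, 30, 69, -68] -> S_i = Random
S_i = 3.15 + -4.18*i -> [3.15, -1.03, -5.21, -9.39, -13.57]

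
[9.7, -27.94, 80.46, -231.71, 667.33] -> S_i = 9.70*(-2.88)^i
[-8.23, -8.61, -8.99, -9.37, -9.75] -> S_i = -8.23 + -0.38*i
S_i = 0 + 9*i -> [0, 9, 18, 27, 36]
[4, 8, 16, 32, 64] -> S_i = 4*2^i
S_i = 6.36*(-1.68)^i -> [6.36, -10.68, 17.95, -30.16, 50.66]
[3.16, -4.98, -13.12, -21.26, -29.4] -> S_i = 3.16 + -8.14*i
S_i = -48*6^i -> [-48, -288, -1728, -10368, -62208]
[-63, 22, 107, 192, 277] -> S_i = -63 + 85*i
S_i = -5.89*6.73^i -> [-5.89, -39.64, -266.78, -1795.4, -12083.02]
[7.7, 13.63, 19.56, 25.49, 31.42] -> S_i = 7.70 + 5.93*i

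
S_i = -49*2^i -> [-49, -98, -196, -392, -784]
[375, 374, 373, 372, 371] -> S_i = 375 + -1*i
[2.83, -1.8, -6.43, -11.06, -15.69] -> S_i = 2.83 + -4.63*i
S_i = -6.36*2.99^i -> [-6.36, -19.02, -56.86, -170.01, -508.33]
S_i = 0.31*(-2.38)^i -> [0.31, -0.74, 1.76, -4.18, 9.95]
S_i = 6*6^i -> [6, 36, 216, 1296, 7776]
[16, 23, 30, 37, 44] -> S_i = 16 + 7*i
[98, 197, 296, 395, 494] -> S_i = 98 + 99*i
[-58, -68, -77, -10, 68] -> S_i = Random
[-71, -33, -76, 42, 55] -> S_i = Random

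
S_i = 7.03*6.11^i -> [7.03, 42.95, 262.44, 1603.54, 9797.61]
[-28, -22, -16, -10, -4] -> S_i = -28 + 6*i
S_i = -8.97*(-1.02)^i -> [-8.97, 9.15, -9.33, 9.52, -9.71]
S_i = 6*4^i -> [6, 24, 96, 384, 1536]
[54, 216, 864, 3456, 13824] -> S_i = 54*4^i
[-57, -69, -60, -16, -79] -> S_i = Random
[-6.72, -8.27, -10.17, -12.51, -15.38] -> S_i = -6.72*1.23^i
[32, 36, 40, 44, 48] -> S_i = 32 + 4*i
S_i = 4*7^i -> [4, 28, 196, 1372, 9604]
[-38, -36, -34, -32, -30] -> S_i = -38 + 2*i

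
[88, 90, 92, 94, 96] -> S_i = 88 + 2*i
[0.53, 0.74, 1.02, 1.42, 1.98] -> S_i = 0.53*1.39^i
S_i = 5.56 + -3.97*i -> [5.56, 1.59, -2.38, -6.35, -10.32]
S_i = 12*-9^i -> [12, -108, 972, -8748, 78732]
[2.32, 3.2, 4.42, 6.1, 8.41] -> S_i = 2.32*1.38^i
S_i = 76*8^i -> [76, 608, 4864, 38912, 311296]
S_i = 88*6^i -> [88, 528, 3168, 19008, 114048]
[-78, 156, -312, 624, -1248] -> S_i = -78*-2^i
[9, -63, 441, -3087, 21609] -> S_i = 9*-7^i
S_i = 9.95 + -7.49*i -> [9.95, 2.46, -5.03, -12.52, -20.01]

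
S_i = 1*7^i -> [1, 7, 49, 343, 2401]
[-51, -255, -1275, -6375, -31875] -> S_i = -51*5^i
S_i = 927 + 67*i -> [927, 994, 1061, 1128, 1195]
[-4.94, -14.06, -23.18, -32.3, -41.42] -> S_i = -4.94 + -9.12*i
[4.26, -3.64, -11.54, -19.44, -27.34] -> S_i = 4.26 + -7.90*i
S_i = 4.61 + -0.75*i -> [4.61, 3.86, 3.11, 2.36, 1.61]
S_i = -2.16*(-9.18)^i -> [-2.16, 19.83, -182.03, 1671.02, -15339.97]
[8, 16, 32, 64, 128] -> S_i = 8*2^i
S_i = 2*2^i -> [2, 4, 8, 16, 32]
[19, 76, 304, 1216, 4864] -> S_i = 19*4^i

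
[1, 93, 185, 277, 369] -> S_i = 1 + 92*i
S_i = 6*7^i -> [6, 42, 294, 2058, 14406]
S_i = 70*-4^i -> [70, -280, 1120, -4480, 17920]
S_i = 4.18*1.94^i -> [4.18, 8.11, 15.73, 30.52, 59.21]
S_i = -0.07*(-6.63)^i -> [-0.07, 0.46, -3.08, 20.4, -135.25]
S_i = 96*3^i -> [96, 288, 864, 2592, 7776]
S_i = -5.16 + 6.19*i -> [-5.16, 1.03, 7.22, 13.41, 19.6]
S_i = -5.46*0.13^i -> [-5.46, -0.71, -0.09, -0.01, -0.0]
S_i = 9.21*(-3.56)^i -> [9.21, -32.79, 116.72, -415.54, 1479.31]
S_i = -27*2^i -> [-27, -54, -108, -216, -432]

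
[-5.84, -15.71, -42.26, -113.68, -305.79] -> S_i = -5.84*2.69^i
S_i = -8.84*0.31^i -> [-8.84, -2.74, -0.85, -0.26, -0.08]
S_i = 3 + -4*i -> [3, -1, -5, -9, -13]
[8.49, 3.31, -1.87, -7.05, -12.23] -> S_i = 8.49 + -5.18*i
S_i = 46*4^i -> [46, 184, 736, 2944, 11776]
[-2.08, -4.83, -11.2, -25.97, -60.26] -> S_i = -2.08*2.32^i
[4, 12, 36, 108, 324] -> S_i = 4*3^i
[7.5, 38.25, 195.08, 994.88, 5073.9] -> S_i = 7.50*5.10^i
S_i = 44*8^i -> [44, 352, 2816, 22528, 180224]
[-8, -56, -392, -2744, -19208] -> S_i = -8*7^i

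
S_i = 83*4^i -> [83, 332, 1328, 5312, 21248]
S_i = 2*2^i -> [2, 4, 8, 16, 32]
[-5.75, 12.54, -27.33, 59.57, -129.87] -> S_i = -5.75*(-2.18)^i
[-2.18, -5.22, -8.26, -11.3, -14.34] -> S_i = -2.18 + -3.04*i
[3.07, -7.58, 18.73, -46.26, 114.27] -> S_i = 3.07*(-2.47)^i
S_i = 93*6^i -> [93, 558, 3348, 20088, 120528]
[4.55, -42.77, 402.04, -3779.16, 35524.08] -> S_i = 4.55*(-9.40)^i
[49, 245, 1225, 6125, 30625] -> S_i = 49*5^i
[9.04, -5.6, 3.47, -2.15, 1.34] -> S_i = 9.04*(-0.62)^i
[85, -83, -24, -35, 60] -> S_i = Random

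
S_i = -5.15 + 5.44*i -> [-5.15, 0.29, 5.73, 11.17, 16.61]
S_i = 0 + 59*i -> [0, 59, 118, 177, 236]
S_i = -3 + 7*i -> [-3, 4, 11, 18, 25]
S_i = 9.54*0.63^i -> [9.54, 6.01, 3.79, 2.39, 1.5]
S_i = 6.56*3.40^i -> [6.56, 22.3, 75.83, 257.83, 876.64]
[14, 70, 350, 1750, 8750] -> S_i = 14*5^i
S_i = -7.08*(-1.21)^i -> [-7.08, 8.57, -10.37, 12.54, -15.18]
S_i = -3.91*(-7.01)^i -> [-3.91, 27.41, -192.14, 1346.89, -9441.67]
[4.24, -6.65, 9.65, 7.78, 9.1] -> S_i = Random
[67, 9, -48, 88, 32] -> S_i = Random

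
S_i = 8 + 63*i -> [8, 71, 134, 197, 260]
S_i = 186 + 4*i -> [186, 190, 194, 198, 202]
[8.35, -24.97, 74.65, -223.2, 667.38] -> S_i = 8.35*(-2.99)^i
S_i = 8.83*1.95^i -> [8.83, 17.22, 33.58, 65.47, 127.67]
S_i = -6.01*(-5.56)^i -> [-6.01, 33.42, -185.79, 1033.0, -5743.46]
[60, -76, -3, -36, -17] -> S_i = Random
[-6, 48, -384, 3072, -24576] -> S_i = -6*-8^i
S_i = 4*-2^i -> [4, -8, 16, -32, 64]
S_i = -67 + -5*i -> [-67, -72, -77, -82, -87]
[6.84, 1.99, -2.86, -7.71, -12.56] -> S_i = 6.84 + -4.85*i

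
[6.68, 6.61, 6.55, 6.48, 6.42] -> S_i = 6.68*0.99^i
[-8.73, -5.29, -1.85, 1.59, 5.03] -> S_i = -8.73 + 3.44*i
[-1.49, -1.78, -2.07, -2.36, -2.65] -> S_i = -1.49 + -0.29*i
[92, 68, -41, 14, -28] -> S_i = Random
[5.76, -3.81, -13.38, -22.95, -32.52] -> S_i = 5.76 + -9.57*i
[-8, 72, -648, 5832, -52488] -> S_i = -8*-9^i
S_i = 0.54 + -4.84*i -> [0.54, -4.3, -9.14, -13.98, -18.82]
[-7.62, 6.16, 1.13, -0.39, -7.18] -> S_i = Random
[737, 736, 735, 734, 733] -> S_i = 737 + -1*i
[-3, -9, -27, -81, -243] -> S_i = -3*3^i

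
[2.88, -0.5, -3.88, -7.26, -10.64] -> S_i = 2.88 + -3.38*i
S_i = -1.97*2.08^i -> [-1.97, -4.1, -8.52, -17.73, -36.87]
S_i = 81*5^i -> [81, 405, 2025, 10125, 50625]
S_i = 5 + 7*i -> [5, 12, 19, 26, 33]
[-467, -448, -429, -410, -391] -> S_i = -467 + 19*i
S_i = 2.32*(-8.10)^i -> [2.32, -18.79, 152.22, -1232.94, 9986.84]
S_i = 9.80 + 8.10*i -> [9.8, 17.9, 26.0, 34.1, 42.2]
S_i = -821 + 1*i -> [-821, -820, -819, -818, -817]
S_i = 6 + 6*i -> [6, 12, 18, 24, 30]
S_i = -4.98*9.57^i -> [-4.98, -47.66, -456.09, -4364.81, -41771.21]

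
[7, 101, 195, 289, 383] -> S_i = 7 + 94*i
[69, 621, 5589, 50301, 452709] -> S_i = 69*9^i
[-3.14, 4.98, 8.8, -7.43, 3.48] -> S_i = Random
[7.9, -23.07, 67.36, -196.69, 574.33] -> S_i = 7.90*(-2.92)^i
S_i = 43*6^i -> [43, 258, 1548, 9288, 55728]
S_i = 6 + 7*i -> [6, 13, 20, 27, 34]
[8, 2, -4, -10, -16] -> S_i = 8 + -6*i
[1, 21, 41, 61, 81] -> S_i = 1 + 20*i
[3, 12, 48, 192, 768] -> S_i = 3*4^i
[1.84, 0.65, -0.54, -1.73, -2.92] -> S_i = 1.84 + -1.19*i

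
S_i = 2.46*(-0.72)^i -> [2.46, -1.77, 1.28, -0.92, 0.66]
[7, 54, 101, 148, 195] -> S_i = 7 + 47*i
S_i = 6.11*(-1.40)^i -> [6.11, -8.55, 11.98, -16.77, 23.47]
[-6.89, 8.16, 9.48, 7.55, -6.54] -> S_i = Random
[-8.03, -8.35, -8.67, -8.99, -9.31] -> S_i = -8.03 + -0.32*i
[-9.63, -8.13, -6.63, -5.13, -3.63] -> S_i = -9.63 + 1.50*i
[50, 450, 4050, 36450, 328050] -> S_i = 50*9^i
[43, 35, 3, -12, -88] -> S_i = Random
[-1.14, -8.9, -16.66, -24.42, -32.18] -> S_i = -1.14 + -7.76*i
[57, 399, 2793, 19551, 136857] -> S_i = 57*7^i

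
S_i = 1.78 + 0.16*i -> [1.78, 1.94, 2.1, 2.26, 2.42]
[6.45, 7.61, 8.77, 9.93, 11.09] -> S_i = 6.45 + 1.16*i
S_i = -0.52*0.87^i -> [-0.52, -0.45, -0.39, -0.34, -0.3]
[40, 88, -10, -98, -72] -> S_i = Random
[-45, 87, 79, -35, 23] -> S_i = Random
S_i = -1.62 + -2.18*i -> [-1.62, -3.8, -5.98, -8.16, -10.34]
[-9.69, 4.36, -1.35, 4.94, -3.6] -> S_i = Random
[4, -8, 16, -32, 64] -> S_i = 4*-2^i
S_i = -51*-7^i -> [-51, 357, -2499, 17493, -122451]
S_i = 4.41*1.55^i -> [4.41, 6.84, 10.6, 16.42, 25.45]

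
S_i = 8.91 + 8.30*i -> [8.91, 17.21, 25.51, 33.81, 42.11]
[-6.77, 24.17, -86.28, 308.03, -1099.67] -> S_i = -6.77*(-3.57)^i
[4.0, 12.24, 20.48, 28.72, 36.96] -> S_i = 4.00 + 8.24*i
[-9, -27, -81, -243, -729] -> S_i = -9*3^i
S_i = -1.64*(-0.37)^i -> [-1.64, 0.61, -0.22, 0.08, -0.03]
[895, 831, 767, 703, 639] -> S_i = 895 + -64*i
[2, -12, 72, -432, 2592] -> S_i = 2*-6^i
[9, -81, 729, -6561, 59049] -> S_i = 9*-9^i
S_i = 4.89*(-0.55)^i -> [4.89, -2.69, 1.48, -0.81, 0.45]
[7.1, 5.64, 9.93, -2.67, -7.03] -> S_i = Random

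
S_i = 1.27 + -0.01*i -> [1.27, 1.26, 1.25, 1.24, 1.23]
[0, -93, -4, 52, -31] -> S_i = Random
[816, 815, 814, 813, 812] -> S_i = 816 + -1*i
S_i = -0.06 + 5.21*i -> [-0.06, 5.15, 10.36, 15.57, 20.78]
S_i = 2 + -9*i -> [2, -7, -16, -25, -34]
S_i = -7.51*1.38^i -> [-7.51, -10.36, -14.3, -19.74, -27.24]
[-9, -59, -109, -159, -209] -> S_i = -9 + -50*i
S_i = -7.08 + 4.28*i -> [-7.08, -2.8, 1.48, 5.76, 10.04]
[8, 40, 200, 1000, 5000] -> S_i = 8*5^i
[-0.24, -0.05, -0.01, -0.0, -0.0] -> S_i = -0.24*0.19^i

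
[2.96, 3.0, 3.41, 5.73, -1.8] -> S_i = Random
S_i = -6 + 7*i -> [-6, 1, 8, 15, 22]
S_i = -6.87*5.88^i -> [-6.87, -40.4, -237.53, -1396.65, -8212.32]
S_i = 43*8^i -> [43, 344, 2752, 22016, 176128]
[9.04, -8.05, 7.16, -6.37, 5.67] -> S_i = 9.04*(-0.89)^i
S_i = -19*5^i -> [-19, -95, -475, -2375, -11875]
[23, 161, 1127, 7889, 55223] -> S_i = 23*7^i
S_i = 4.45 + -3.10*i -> [4.45, 1.35, -1.75, -4.85, -7.95]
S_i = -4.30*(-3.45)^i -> [-4.3, 14.84, -51.18, 176.57, -609.18]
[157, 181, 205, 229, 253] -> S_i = 157 + 24*i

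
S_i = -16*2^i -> [-16, -32, -64, -128, -256]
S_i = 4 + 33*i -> [4, 37, 70, 103, 136]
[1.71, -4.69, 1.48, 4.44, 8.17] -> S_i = Random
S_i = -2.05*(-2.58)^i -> [-2.05, 5.29, -13.65, 35.21, -90.83]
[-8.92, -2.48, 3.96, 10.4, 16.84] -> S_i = -8.92 + 6.44*i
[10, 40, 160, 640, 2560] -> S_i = 10*4^i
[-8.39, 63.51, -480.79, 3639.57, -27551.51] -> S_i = -8.39*(-7.57)^i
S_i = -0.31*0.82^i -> [-0.31, -0.25, -0.21, -0.17, -0.14]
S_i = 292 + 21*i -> [292, 313, 334, 355, 376]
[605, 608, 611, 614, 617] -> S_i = 605 + 3*i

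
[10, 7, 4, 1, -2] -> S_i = 10 + -3*i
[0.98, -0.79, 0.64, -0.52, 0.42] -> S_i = 0.98*(-0.81)^i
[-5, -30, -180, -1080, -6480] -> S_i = -5*6^i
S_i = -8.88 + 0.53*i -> [-8.88, -8.35, -7.82, -7.29, -6.76]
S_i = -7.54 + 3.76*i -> [-7.54, -3.78, -0.02, 3.74, 7.5]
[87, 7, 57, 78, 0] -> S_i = Random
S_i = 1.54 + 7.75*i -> [1.54, 9.29, 17.04, 24.79, 32.54]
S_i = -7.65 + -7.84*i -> [-7.65, -15.49, -23.33, -31.17, -39.01]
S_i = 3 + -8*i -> [3, -5, -13, -21, -29]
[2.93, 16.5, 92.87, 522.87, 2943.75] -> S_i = 2.93*5.63^i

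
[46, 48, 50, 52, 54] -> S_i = 46 + 2*i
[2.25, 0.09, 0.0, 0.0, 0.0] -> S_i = 2.25*0.04^i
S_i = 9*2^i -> [9, 18, 36, 72, 144]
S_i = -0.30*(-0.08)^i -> [-0.3, 0.02, -0.0, 0.0, -0.0]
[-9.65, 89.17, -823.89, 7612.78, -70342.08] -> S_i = -9.65*(-9.24)^i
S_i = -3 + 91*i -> [-3, 88, 179, 270, 361]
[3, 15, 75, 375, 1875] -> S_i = 3*5^i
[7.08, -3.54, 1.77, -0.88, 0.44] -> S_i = 7.08*(-0.50)^i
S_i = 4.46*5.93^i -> [4.46, 26.45, 156.84, 930.03, 5515.1]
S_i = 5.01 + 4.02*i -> [5.01, 9.03, 13.05, 17.07, 21.09]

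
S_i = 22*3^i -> [22, 66, 198, 594, 1782]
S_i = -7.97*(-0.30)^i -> [-7.97, 2.39, -0.72, 0.22, -0.06]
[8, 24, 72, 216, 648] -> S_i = 8*3^i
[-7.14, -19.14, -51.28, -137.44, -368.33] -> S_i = -7.14*2.68^i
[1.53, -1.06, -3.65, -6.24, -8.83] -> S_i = 1.53 + -2.59*i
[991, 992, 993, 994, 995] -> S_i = 991 + 1*i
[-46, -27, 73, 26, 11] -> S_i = Random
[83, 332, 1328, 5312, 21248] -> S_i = 83*4^i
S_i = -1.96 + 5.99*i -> [-1.96, 4.03, 10.02, 16.01, 22.0]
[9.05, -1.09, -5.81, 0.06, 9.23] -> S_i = Random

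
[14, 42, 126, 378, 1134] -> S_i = 14*3^i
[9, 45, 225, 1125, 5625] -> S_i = 9*5^i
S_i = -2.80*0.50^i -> [-2.8, -1.4, -0.7, -0.35, -0.18]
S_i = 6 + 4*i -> [6, 10, 14, 18, 22]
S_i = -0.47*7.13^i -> [-0.47, -3.35, -23.89, -170.36, -1214.66]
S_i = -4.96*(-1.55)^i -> [-4.96, 7.69, -11.92, 18.47, -28.63]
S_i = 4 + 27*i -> [4, 31, 58, 85, 112]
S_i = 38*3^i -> [38, 114, 342, 1026, 3078]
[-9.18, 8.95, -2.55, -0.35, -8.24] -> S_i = Random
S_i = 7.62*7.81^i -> [7.62, 59.51, 464.79, 3630.01, 28350.39]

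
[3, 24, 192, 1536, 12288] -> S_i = 3*8^i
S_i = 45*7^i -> [45, 315, 2205, 15435, 108045]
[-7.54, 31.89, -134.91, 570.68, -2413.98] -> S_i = -7.54*(-4.23)^i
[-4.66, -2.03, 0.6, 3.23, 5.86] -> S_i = -4.66 + 2.63*i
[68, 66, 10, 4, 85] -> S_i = Random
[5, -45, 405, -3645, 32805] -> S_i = 5*-9^i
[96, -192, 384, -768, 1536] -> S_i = 96*-2^i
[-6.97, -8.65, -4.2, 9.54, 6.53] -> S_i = Random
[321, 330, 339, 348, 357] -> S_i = 321 + 9*i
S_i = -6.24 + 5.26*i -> [-6.24, -0.98, 4.28, 9.54, 14.8]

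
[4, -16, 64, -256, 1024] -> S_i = 4*-4^i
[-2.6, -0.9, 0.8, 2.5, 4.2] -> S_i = -2.60 + 1.70*i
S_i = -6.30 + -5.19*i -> [-6.3, -11.49, -16.68, -21.87, -27.06]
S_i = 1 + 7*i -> [1, 8, 15, 22, 29]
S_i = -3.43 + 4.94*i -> [-3.43, 1.51, 6.45, 11.39, 16.33]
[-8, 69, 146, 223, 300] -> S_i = -8 + 77*i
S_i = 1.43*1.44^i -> [1.43, 2.06, 2.97, 4.27, 6.15]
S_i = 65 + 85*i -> [65, 150, 235, 320, 405]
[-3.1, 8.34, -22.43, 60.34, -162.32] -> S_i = -3.10*(-2.69)^i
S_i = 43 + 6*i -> [43, 49, 55, 61, 67]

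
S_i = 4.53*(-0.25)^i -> [4.53, -1.13, 0.28, -0.07, 0.02]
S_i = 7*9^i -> [7, 63, 567, 5103, 45927]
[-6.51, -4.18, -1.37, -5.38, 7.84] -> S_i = Random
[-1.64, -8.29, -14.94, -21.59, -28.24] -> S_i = -1.64 + -6.65*i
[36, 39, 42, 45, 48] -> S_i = 36 + 3*i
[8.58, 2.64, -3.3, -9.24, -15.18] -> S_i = 8.58 + -5.94*i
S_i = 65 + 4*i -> [65, 69, 73, 77, 81]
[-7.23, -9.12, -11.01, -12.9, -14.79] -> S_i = -7.23 + -1.89*i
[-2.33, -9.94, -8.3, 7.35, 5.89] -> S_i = Random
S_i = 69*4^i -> [69, 276, 1104, 4416, 17664]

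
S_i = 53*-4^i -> [53, -212, 848, -3392, 13568]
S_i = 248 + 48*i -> [248, 296, 344, 392, 440]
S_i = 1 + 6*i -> [1, 7, 13, 19, 25]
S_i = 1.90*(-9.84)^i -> [1.9, -18.7, 183.97, -1810.25, 17812.87]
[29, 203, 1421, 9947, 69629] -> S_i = 29*7^i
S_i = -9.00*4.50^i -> [-9.0, -40.5, -182.25, -820.12, -3690.56]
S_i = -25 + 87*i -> [-25, 62, 149, 236, 323]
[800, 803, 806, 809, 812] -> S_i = 800 + 3*i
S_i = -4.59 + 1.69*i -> [-4.59, -2.9, -1.21, 0.48, 2.17]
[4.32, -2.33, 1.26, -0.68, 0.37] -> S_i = 4.32*(-0.54)^i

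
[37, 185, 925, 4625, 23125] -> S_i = 37*5^i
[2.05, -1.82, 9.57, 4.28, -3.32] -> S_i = Random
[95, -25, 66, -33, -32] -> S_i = Random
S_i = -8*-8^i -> [-8, 64, -512, 4096, -32768]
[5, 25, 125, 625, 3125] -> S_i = 5*5^i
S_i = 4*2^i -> [4, 8, 16, 32, 64]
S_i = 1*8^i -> [1, 8, 64, 512, 4096]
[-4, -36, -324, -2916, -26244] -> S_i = -4*9^i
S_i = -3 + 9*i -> [-3, 6, 15, 24, 33]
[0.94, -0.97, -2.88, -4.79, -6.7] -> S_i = 0.94 + -1.91*i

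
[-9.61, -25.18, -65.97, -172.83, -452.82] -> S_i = -9.61*2.62^i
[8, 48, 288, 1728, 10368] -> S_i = 8*6^i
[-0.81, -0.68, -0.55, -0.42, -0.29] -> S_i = -0.81 + 0.13*i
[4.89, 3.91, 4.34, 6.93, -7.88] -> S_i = Random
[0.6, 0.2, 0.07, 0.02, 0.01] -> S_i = 0.60*0.33^i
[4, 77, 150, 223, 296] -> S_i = 4 + 73*i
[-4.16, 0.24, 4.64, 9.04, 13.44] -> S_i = -4.16 + 4.40*i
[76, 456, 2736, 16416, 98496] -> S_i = 76*6^i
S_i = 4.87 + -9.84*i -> [4.87, -4.97, -14.81, -24.65, -34.49]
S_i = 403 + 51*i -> [403, 454, 505, 556, 607]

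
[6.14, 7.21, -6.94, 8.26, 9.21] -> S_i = Random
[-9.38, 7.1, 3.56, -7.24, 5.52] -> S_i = Random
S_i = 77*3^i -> [77, 231, 693, 2079, 6237]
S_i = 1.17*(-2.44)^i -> [1.17, -2.85, 6.97, -17.0, 41.47]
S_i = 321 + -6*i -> [321, 315, 309, 303, 297]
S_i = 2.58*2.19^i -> [2.58, 5.65, 12.37, 27.1, 59.35]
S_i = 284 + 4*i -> [284, 288, 292, 296, 300]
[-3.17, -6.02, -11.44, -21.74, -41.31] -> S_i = -3.17*1.90^i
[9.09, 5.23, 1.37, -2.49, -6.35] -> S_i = 9.09 + -3.86*i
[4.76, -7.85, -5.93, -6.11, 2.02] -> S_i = Random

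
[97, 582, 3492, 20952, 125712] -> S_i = 97*6^i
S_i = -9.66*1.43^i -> [-9.66, -13.81, -19.75, -28.25, -40.39]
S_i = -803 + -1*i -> [-803, -804, -805, -806, -807]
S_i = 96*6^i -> [96, 576, 3456, 20736, 124416]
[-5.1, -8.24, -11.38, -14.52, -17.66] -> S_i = -5.10 + -3.14*i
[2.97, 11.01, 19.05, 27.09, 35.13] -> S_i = 2.97 + 8.04*i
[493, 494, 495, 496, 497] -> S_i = 493 + 1*i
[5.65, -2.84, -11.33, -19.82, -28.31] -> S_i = 5.65 + -8.49*i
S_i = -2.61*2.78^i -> [-2.61, -7.26, -20.17, -56.08, -155.89]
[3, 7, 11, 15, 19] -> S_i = 3 + 4*i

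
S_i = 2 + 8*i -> [2, 10, 18, 26, 34]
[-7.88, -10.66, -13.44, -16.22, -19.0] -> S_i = -7.88 + -2.78*i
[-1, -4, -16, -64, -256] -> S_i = -1*4^i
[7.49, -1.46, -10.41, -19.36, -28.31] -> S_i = 7.49 + -8.95*i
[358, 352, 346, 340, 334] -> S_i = 358 + -6*i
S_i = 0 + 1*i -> [0, 1, 2, 3, 4]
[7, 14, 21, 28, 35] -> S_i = 7 + 7*i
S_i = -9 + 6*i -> [-9, -3, 3, 9, 15]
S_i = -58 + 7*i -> [-58, -51, -44, -37, -30]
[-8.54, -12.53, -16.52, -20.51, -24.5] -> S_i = -8.54 + -3.99*i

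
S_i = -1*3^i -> [-1, -3, -9, -27, -81]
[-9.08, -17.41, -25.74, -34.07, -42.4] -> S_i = -9.08 + -8.33*i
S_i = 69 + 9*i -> [69, 78, 87, 96, 105]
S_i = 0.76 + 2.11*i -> [0.76, 2.87, 4.98, 7.09, 9.2]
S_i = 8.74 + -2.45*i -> [8.74, 6.29, 3.84, 1.39, -1.06]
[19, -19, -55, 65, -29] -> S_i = Random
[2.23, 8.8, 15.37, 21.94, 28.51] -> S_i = 2.23 + 6.57*i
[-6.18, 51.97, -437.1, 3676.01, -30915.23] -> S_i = -6.18*(-8.41)^i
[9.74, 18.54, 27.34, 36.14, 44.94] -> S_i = 9.74 + 8.80*i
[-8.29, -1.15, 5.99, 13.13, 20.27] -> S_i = -8.29 + 7.14*i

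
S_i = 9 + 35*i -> [9, 44, 79, 114, 149]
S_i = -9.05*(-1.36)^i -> [-9.05, 12.31, -16.74, 22.76, -30.96]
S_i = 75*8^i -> [75, 600, 4800, 38400, 307200]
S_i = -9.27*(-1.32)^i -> [-9.27, 12.24, -16.15, 21.32, -28.14]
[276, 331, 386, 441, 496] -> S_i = 276 + 55*i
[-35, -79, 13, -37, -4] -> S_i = Random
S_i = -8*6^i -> [-8, -48, -288, -1728, -10368]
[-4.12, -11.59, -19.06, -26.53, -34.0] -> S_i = -4.12 + -7.47*i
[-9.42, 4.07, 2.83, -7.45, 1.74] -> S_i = Random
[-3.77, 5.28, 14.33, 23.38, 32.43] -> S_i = -3.77 + 9.05*i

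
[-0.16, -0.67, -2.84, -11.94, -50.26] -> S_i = -0.16*4.21^i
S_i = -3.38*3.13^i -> [-3.38, -10.58, -33.11, -103.65, -324.41]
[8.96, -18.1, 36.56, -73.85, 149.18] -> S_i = 8.96*(-2.02)^i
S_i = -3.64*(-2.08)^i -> [-3.64, 7.57, -15.75, 32.76, -68.13]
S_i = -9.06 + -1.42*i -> [-9.06, -10.48, -11.9, -13.32, -14.74]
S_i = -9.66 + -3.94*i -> [-9.66, -13.6, -17.54, -21.48, -25.42]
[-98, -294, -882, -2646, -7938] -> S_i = -98*3^i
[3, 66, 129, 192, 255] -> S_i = 3 + 63*i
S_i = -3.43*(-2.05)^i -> [-3.43, 7.03, -14.41, 29.55, -60.58]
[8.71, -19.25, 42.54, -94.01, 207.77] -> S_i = 8.71*(-2.21)^i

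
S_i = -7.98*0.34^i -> [-7.98, -2.71, -0.92, -0.31, -0.11]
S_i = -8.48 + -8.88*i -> [-8.48, -17.36, -26.24, -35.12, -44.0]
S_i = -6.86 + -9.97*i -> [-6.86, -16.83, -26.8, -36.77, -46.74]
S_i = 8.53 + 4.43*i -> [8.53, 12.96, 17.39, 21.82, 26.25]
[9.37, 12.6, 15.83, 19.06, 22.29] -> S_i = 9.37 + 3.23*i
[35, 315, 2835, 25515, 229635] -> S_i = 35*9^i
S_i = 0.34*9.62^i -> [0.34, 3.27, 31.47, 302.69, 2911.92]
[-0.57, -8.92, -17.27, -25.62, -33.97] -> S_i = -0.57 + -8.35*i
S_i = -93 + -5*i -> [-93, -98, -103, -108, -113]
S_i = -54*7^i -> [-54, -378, -2646, -18522, -129654]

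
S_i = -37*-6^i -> [-37, 222, -1332, 7992, -47952]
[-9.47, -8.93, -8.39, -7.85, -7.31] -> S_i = -9.47 + 0.54*i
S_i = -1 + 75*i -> [-1, 74, 149, 224, 299]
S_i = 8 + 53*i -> [8, 61, 114, 167, 220]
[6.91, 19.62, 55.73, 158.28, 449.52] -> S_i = 6.91*2.84^i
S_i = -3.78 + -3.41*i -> [-3.78, -7.19, -10.6, -14.01, -17.42]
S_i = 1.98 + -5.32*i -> [1.98, -3.34, -8.66, -13.98, -19.3]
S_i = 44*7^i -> [44, 308, 2156, 15092, 105644]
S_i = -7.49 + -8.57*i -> [-7.49, -16.06, -24.63, -33.2, -41.77]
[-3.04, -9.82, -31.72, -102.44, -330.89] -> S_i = -3.04*3.23^i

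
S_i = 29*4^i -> [29, 116, 464, 1856, 7424]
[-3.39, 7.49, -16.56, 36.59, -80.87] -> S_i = -3.39*(-2.21)^i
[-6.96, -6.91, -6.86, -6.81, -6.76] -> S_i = -6.96 + 0.05*i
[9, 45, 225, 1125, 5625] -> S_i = 9*5^i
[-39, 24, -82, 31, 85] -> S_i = Random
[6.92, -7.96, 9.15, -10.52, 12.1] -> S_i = 6.92*(-1.15)^i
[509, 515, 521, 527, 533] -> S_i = 509 + 6*i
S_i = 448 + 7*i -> [448, 455, 462, 469, 476]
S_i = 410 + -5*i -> [410, 405, 400, 395, 390]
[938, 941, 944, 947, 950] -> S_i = 938 + 3*i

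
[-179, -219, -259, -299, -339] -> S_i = -179 + -40*i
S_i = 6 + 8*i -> [6, 14, 22, 30, 38]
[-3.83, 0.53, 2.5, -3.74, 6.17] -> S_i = Random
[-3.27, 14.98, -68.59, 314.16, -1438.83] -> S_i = -3.27*(-4.58)^i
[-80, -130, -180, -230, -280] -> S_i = -80 + -50*i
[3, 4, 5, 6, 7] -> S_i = 3 + 1*i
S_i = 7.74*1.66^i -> [7.74, 12.85, 21.33, 35.41, 58.77]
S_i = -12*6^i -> [-12, -72, -432, -2592, -15552]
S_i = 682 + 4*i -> [682, 686, 690, 694, 698]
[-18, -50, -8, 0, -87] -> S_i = Random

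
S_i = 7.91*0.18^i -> [7.91, 1.42, 0.26, 0.05, 0.01]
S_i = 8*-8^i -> [8, -64, 512, -4096, 32768]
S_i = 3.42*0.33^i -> [3.42, 1.13, 0.37, 0.12, 0.04]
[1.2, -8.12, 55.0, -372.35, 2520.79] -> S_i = 1.20*(-6.77)^i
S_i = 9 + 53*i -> [9, 62, 115, 168, 221]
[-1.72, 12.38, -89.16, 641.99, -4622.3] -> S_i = -1.72*(-7.20)^i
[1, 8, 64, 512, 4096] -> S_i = 1*8^i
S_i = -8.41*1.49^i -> [-8.41, -12.53, -18.67, -27.82, -41.45]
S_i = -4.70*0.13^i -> [-4.7, -0.61, -0.08, -0.01, -0.0]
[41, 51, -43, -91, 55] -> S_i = Random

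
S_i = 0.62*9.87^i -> [0.62, 6.12, 60.4, 596.13, 5883.83]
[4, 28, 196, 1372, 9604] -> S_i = 4*7^i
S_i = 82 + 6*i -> [82, 88, 94, 100, 106]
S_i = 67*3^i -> [67, 201, 603, 1809, 5427]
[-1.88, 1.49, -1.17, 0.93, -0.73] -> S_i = -1.88*(-0.79)^i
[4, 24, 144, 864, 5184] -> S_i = 4*6^i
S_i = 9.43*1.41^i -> [9.43, 13.3, 18.75, 26.43, 37.27]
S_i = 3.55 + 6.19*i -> [3.55, 9.74, 15.93, 22.12, 28.31]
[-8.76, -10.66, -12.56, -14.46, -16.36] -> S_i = -8.76 + -1.90*i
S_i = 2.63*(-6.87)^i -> [2.63, -18.07, 124.13, -852.76, 5858.45]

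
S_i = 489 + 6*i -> [489, 495, 501, 507, 513]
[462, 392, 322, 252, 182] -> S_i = 462 + -70*i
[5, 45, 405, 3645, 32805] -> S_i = 5*9^i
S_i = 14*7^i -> [14, 98, 686, 4802, 33614]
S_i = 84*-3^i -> [84, -252, 756, -2268, 6804]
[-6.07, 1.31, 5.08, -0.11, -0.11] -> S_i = Random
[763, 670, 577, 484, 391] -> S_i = 763 + -93*i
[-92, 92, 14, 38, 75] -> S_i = Random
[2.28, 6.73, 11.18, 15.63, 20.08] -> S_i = 2.28 + 4.45*i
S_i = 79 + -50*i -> [79, 29, -21, -71, -121]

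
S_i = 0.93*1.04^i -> [0.93, 0.97, 1.01, 1.05, 1.09]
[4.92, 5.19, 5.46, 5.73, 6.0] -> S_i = 4.92 + 0.27*i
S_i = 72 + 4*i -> [72, 76, 80, 84, 88]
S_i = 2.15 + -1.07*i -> [2.15, 1.08, 0.01, -1.06, -2.13]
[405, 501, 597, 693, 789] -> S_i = 405 + 96*i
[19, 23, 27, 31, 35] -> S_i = 19 + 4*i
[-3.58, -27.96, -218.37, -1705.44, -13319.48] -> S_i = -3.58*7.81^i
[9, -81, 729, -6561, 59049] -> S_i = 9*-9^i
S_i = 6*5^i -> [6, 30, 150, 750, 3750]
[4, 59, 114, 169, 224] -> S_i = 4 + 55*i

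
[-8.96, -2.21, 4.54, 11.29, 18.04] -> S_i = -8.96 + 6.75*i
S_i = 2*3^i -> [2, 6, 18, 54, 162]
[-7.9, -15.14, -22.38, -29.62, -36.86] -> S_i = -7.90 + -7.24*i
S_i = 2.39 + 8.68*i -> [2.39, 11.07, 19.75, 28.43, 37.11]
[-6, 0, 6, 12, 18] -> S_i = -6 + 6*i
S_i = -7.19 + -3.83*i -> [-7.19, -11.02, -14.85, -18.68, -22.51]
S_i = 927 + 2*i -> [927, 929, 931, 933, 935]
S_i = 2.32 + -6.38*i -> [2.32, -4.06, -10.44, -16.82, -23.2]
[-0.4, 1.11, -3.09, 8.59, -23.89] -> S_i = -0.40*(-2.78)^i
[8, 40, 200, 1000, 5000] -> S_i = 8*5^i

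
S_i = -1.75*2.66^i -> [-1.75, -4.66, -12.38, -32.94, -87.61]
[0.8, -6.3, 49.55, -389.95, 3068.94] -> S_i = 0.80*(-7.87)^i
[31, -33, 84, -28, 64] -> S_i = Random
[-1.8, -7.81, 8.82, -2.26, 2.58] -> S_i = Random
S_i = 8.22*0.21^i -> [8.22, 1.73, 0.36, 0.08, 0.02]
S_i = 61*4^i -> [61, 244, 976, 3904, 15616]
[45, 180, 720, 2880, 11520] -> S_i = 45*4^i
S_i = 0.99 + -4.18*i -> [0.99, -3.19, -7.37, -11.55, -15.73]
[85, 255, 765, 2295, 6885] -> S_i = 85*3^i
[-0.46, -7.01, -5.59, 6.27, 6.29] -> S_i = Random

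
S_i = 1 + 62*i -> [1, 63, 125, 187, 249]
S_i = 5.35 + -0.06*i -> [5.35, 5.29, 5.23, 5.17, 5.11]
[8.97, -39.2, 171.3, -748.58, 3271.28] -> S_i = 8.97*(-4.37)^i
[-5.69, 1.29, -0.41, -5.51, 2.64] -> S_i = Random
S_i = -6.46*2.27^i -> [-6.46, -14.66, -33.29, -75.56, -171.53]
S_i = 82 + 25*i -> [82, 107, 132, 157, 182]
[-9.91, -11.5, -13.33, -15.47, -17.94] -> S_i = -9.91*1.16^i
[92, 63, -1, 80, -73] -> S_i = Random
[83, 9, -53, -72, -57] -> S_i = Random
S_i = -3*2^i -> [-3, -6, -12, -24, -48]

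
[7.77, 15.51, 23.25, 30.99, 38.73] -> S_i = 7.77 + 7.74*i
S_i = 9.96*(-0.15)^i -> [9.96, -1.49, 0.22, -0.03, 0.01]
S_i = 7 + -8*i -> [7, -1, -9, -17, -25]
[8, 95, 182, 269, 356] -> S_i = 8 + 87*i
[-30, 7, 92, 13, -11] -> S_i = Random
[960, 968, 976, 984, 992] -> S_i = 960 + 8*i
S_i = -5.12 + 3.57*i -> [-5.12, -1.55, 2.02, 5.59, 9.16]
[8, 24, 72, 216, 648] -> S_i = 8*3^i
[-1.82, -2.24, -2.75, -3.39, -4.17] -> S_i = -1.82*1.23^i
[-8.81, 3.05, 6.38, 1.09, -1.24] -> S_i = Random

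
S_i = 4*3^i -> [4, 12, 36, 108, 324]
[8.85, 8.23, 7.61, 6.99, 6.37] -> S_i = 8.85 + -0.62*i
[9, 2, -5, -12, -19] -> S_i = 9 + -7*i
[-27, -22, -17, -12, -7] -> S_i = -27 + 5*i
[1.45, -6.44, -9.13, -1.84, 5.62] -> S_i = Random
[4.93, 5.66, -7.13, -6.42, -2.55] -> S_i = Random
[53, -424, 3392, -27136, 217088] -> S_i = 53*-8^i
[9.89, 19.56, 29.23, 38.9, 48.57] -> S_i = 9.89 + 9.67*i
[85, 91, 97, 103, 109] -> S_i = 85 + 6*i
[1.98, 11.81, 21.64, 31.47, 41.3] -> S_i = 1.98 + 9.83*i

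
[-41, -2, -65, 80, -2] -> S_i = Random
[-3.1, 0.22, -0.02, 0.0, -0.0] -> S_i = -3.10*(-0.07)^i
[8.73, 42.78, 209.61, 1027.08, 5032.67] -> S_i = 8.73*4.90^i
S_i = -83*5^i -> [-83, -415, -2075, -10375, -51875]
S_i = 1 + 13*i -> [1, 14, 27, 40, 53]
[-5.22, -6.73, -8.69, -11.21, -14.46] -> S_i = -5.22*1.29^i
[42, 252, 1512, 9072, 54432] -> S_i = 42*6^i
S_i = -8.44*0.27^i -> [-8.44, -2.28, -0.62, -0.17, -0.04]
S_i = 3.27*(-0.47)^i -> [3.27, -1.54, 0.72, -0.34, 0.16]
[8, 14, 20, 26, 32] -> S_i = 8 + 6*i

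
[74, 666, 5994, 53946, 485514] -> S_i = 74*9^i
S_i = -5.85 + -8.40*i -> [-5.85, -14.25, -22.65, -31.05, -39.45]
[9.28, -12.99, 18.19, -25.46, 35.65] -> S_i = 9.28*(-1.40)^i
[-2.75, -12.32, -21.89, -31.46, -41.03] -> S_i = -2.75 + -9.57*i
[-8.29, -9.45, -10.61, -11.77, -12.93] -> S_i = -8.29 + -1.16*i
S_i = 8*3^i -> [8, 24, 72, 216, 648]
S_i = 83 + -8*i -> [83, 75, 67, 59, 51]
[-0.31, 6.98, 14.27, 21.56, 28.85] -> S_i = -0.31 + 7.29*i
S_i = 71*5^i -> [71, 355, 1775, 8875, 44375]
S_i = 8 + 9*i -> [8, 17, 26, 35, 44]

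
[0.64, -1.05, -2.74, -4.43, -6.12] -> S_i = 0.64 + -1.69*i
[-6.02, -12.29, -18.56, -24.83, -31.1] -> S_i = -6.02 + -6.27*i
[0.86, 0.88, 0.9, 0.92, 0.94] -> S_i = 0.86 + 0.02*i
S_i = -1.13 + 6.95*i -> [-1.13, 5.82, 12.77, 19.72, 26.67]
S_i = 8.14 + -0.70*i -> [8.14, 7.44, 6.74, 6.04, 5.34]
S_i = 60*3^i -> [60, 180, 540, 1620, 4860]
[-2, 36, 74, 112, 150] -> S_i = -2 + 38*i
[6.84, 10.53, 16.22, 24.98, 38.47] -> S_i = 6.84*1.54^i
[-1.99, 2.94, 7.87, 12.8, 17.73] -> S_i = -1.99 + 4.93*i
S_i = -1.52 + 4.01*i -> [-1.52, 2.49, 6.5, 10.51, 14.52]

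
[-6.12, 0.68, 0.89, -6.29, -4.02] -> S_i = Random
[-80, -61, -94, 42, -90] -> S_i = Random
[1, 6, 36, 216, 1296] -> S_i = 1*6^i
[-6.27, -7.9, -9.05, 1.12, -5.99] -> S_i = Random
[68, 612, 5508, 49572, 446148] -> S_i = 68*9^i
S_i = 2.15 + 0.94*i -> [2.15, 3.09, 4.03, 4.97, 5.91]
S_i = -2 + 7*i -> [-2, 5, 12, 19, 26]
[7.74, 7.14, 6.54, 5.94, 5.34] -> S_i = 7.74 + -0.60*i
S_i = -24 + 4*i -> [-24, -20, -16, -12, -8]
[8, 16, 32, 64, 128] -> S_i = 8*2^i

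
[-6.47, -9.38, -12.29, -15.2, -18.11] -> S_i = -6.47 + -2.91*i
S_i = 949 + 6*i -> [949, 955, 961, 967, 973]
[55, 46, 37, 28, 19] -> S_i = 55 + -9*i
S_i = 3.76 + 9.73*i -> [3.76, 13.49, 23.22, 32.95, 42.68]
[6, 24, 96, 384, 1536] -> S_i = 6*4^i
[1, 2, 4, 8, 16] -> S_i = 1*2^i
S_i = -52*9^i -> [-52, -468, -4212, -37908, -341172]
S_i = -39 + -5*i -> [-39, -44, -49, -54, -59]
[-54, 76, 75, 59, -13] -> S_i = Random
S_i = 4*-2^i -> [4, -8, 16, -32, 64]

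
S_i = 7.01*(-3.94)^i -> [7.01, -27.62, 108.82, -428.75, 1689.28]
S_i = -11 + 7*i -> [-11, -4, 3, 10, 17]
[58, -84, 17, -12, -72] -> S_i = Random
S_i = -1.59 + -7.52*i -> [-1.59, -9.11, -16.63, -24.15, -31.67]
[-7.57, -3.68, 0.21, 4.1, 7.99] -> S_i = -7.57 + 3.89*i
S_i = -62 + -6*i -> [-62, -68, -74, -80, -86]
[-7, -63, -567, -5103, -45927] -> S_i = -7*9^i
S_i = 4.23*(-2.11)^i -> [4.23, -8.93, 18.83, -39.74, 83.84]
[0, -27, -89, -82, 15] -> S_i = Random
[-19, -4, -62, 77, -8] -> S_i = Random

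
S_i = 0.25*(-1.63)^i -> [0.25, -0.41, 0.66, -1.08, 1.76]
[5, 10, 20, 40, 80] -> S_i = 5*2^i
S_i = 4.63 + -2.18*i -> [4.63, 2.45, 0.27, -1.91, -4.09]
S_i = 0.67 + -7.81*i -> [0.67, -7.14, -14.95, -22.76, -30.57]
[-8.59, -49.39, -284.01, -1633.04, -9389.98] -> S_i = -8.59*5.75^i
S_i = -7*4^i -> [-7, -28, -112, -448, -1792]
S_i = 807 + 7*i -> [807, 814, 821, 828, 835]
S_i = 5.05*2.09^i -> [5.05, 10.55, 22.06, 46.1, 96.36]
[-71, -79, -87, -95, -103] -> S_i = -71 + -8*i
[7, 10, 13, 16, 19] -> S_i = 7 + 3*i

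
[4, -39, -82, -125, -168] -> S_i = 4 + -43*i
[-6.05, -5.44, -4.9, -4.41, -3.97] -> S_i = -6.05*0.90^i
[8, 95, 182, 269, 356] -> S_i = 8 + 87*i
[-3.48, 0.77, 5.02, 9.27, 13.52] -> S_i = -3.48 + 4.25*i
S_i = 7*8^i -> [7, 56, 448, 3584, 28672]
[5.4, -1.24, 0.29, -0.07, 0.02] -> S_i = 5.40*(-0.23)^i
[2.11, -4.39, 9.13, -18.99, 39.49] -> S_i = 2.11*(-2.08)^i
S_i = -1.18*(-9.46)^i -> [-1.18, 11.16, -105.6, 998.98, -9450.32]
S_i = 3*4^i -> [3, 12, 48, 192, 768]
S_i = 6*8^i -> [6, 48, 384, 3072, 24576]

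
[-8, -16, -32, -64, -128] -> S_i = -8*2^i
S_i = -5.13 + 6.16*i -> [-5.13, 1.03, 7.19, 13.35, 19.51]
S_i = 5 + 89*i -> [5, 94, 183, 272, 361]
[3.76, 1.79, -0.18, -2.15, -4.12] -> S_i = 3.76 + -1.97*i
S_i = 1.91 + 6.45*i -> [1.91, 8.36, 14.81, 21.26, 27.71]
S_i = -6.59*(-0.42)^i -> [-6.59, 2.77, -1.16, 0.49, -0.21]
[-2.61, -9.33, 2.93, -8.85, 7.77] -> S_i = Random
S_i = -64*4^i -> [-64, -256, -1024, -4096, -16384]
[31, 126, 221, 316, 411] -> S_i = 31 + 95*i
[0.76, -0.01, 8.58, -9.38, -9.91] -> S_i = Random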